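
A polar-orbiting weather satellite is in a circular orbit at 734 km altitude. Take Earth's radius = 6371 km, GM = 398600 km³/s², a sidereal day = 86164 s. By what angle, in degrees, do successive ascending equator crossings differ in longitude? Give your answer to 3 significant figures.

24.9°

Semi-major axis a = 6371 + 734 = 7105 km. Period T = 2π√(a³/μ) = 2π√(7105³/398600) = 5960.2 s = 99.34 min.
During one orbit Earth rotates (5960.2 / 86164) × 360° = 24.90°.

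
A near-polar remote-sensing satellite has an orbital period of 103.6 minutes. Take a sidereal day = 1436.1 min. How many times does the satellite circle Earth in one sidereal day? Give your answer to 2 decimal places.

13.86

T = 103.6 min = 6216.0 s.
Orbits per sidereal day = 86166 / 6216.0 = 13.862.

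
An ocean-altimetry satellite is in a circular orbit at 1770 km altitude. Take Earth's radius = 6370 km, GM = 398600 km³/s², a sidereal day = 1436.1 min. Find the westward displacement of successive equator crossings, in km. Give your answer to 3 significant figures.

3390 km

Semi-major axis a = 6370 + 1770 = 8140 km. Period T = 2π√(a³/μ) = 2π√(8140³/398600) = 7308.8 s = 121.81 min.
During one orbit Earth rotates (7308.8 / 86166) × 360° = 30.54°.
At the equator that is 30.54° × (2π·6370/360) km/° = 30.54 × 111.2 = 3395 km.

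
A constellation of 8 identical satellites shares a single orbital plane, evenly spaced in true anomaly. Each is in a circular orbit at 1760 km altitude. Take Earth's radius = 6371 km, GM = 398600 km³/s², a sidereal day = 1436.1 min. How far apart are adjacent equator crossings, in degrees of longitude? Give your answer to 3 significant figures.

3.81°

Semi-major axis a = 6371 + 1760 = 8131 km. Period T = 2π√(a³/μ) = 2π√(8131³/398600) = 7296.7 s = 121.61 min.
Single-satellite node shift = (7296.7/86166) × 360° = 30.49°.
With 8 satellites evenly phased, successive equator crossings are 30.49/8 = 3.811° apart.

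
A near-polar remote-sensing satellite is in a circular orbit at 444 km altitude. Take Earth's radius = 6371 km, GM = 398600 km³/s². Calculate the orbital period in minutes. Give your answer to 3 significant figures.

93.3 min

Semi-major axis a = 6371 + 444 = 6815 km. Period T = 2π√(a³/μ) = 2π√(6815³/398600) = 5599.0 s = 93.32 min.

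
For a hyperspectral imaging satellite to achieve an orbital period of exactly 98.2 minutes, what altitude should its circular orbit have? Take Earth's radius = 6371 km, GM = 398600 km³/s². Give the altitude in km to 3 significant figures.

T = 98.2 min = 5892.0 s.
From T = 2π√(a³/μ): a = (μ T²/4π²)^(1/3) = (398600 × 5892.0² / 4π²)^(1/3) = 7051 km.
Altitude h = a − R = 7051 − 6371 = 680 km.

680 km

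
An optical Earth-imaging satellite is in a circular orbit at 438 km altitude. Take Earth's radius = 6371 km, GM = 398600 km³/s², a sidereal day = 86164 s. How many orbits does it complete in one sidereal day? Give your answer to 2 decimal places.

15.41

Semi-major axis a = 6371 + 438 = 6809 km. Period T = 2π√(a³/μ) = 2π√(6809³/398600) = 5591.6 s = 93.19 min.
Orbits per sidereal day = 86164 / 5591.6 = 15.410.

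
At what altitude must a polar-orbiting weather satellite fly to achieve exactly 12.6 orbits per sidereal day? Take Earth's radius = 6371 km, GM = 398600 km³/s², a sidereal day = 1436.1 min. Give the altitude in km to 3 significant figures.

1420 km

Required period T = 86166 / 12.6 = 6838.6 s.
From T = 2π√(a³/μ): a = (μ T²/4π²)^(1/3) = (398600 × 6838.6² / 4π²)^(1/3) = 7787 km.
Altitude h = a − R = 7787 − 6371 = 1416 km.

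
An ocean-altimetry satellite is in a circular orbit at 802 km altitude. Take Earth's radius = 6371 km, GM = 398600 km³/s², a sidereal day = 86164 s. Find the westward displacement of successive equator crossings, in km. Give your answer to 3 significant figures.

2810 km

Semi-major axis a = 6371 + 802 = 7173 km. Period T = 2π√(a³/μ) = 2π√(7173³/398600) = 6045.9 s = 100.77 min.
During one orbit Earth rotates (6045.9 / 86164) × 360° = 25.26°.
At the equator that is 25.26° × (2π·6371/360) km/° = 25.26 × 111.2 = 2809 km.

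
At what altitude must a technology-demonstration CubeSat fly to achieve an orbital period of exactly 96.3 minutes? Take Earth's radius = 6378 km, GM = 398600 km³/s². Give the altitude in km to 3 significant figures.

T = 96.3 min = 5778.0 s.
From T = 2π√(a³/μ): a = (μ T²/4π²)^(1/3) = (398600 × 5778.0² / 4π²)^(1/3) = 6959 km.
Altitude h = a − R = 6959 − 6378 = 581 km.

581 km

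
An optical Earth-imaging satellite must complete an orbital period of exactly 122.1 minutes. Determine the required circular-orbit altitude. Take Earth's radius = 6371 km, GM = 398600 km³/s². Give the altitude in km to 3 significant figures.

1780 km

T = 122.1 min = 7326.0 s.
From T = 2π√(a³/μ): a = (μ T²/4π²)^(1/3) = (398600 × 7326.0² / 4π²)^(1/3) = 8153 km.
Altitude h = a − R = 8153 − 6371 = 1782 km.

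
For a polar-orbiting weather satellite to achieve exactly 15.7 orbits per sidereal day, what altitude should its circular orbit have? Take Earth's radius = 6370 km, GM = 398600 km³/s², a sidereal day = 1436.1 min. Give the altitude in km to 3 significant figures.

Required period T = 86166 / 15.7 = 5488.3 s.
From T = 2π√(a³/μ): a = (μ T²/4π²)^(1/3) = (398600 × 5488.3² / 4π²)^(1/3) = 6725 km.
Altitude h = a − R = 6725 − 6370 = 355 km.

355 km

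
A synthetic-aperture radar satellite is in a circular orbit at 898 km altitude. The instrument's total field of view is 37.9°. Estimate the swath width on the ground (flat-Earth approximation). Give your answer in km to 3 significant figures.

617 km

Half-angle = 37.9°/2 = 18.95°.
Swath width ≈ 2h·tan(θ/2) = 2 × 898 × tan(18.95°) = 616.7 km.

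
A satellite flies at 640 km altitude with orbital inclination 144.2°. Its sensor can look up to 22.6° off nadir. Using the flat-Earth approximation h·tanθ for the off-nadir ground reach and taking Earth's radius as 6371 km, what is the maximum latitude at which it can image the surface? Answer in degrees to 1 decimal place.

Retrograde orbit: the ground track reaches ±(180° − i) = ±(180 − 144.2) = ±35.8°.
Sensor half-swath on the ground ≈ 640·tan(22.6°) = 266 km = 2.40° of latitude.
Maximum observable latitude ≈ 35.8 + 2.40 = 38.2°.

38.2°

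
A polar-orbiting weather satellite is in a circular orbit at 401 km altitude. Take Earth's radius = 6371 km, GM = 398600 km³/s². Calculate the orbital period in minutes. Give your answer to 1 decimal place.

Semi-major axis a = 6371 + 401 = 6772 km. Period T = 2π√(a³/μ) = 2π√(6772³/398600) = 5546.1 s = 92.43 min.

92.4 min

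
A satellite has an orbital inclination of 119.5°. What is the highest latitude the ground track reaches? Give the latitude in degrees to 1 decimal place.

Retrograde orbit: the ground track reaches ±(180° − i) = ±(180 − 119.5) = ±60.5°.

60.5°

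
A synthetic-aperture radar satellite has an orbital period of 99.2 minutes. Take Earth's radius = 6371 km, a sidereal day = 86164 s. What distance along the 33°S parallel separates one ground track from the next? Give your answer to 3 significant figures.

T = 99.2 min = 5952.0 s.
Node shift per orbit = (5952.0/86164) × 360° = 24.87°.
Equatorial spacing = 24.87 × 111.2 km/° = 2765 km.
At 33° latitude, spacing = 2765 × cos(33°) = 2319 km.

2320 km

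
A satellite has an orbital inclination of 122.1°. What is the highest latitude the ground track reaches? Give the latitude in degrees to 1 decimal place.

57.9°

Retrograde orbit: the ground track reaches ±(180° − i) = ±(180 − 122.1) = ±57.9°.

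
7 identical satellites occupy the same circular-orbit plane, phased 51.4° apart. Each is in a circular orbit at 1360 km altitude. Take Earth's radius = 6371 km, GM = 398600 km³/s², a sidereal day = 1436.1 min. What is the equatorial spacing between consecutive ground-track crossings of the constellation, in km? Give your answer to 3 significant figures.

449 km

Semi-major axis a = 6371 + 1360 = 7731 km. Period T = 2π√(a³/μ) = 2π√(7731³/398600) = 6765.0 s = 112.75 min.
Single-satellite node shift = (6765.0/86166) × 360° = 28.26°.
With 7 satellites evenly phased, successive equator crossings are 28.26/7 = 4.038° apart.
That is 4.038 × 111.2 = 449 km at the equator.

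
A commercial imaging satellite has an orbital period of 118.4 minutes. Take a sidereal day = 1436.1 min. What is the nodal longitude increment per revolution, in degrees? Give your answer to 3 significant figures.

29.7°

T = 118.4 min = 7104.0 s.
During one orbit Earth rotates (7104.0 / 86166) × 360° = 29.68°.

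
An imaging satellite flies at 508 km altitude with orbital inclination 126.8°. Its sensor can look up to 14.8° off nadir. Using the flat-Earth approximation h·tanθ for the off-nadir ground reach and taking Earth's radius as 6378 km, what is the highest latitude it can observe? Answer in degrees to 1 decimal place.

54.4°

Retrograde orbit: the ground track reaches ±(180° − i) = ±(180 − 126.8) = ±53.2°.
Sensor half-swath on the ground ≈ 508·tan(14.8°) = 134 km = 1.21° of latitude.
Maximum observable latitude ≈ 53.2 + 1.21 = 54.4°.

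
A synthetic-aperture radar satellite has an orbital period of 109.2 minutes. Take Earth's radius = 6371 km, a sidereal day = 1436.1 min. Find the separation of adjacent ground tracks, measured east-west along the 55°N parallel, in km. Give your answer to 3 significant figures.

T = 109.2 min = 6552.0 s.
Node shift per orbit = (6552.0/86166) × 360° = 27.37°.
Equatorial spacing = 27.37 × 111.2 km/° = 3044 km.
At 55° latitude, spacing = 3044 × cos(55°) = 1746 km.

1750 km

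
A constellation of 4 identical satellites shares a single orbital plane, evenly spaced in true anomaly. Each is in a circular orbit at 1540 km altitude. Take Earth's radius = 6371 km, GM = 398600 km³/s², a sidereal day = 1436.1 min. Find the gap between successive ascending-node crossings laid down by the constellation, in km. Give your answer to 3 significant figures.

813 km

Semi-major axis a = 6371 + 1540 = 7911 km. Period T = 2π√(a³/μ) = 2π√(7911³/398600) = 7002.6 s = 116.71 min.
Single-satellite node shift = (7002.6/86166) × 360° = 29.26°.
With 4 satellites evenly phased, successive equator crossings are 29.26/4 = 7.314° apart.
That is 7.314 × 111.2 = 813 km at the equator.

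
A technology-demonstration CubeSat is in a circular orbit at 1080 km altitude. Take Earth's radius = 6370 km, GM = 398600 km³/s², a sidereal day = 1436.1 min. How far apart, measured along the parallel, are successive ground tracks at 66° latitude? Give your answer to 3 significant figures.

Semi-major axis a = 6370 + 1080 = 7450 km. Period T = 2π√(a³/μ) = 2π√(7450³/398600) = 6399.5 s = 106.66 min.
Node shift per orbit = (6399.5/86166) × 360° = 26.74°.
Equatorial spacing = 26.74 × 111.2 km/° = 2973 km.
At 66° latitude, spacing = 2973 × cos(66°) = 1209 km.

1210 km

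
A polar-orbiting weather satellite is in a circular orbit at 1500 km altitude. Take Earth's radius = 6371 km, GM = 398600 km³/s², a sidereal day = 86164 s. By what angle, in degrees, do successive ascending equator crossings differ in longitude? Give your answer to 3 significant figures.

Semi-major axis a = 6371 + 1500 = 7871 km. Period T = 2π√(a³/μ) = 2π√(7871³/398600) = 6949.5 s = 115.83 min.
During one orbit Earth rotates (6949.5 / 86164) × 360° = 29.04°.

29.0°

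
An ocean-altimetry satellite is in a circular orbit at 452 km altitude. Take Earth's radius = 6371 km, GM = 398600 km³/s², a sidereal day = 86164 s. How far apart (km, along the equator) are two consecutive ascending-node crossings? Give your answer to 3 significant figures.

Semi-major axis a = 6371 + 452 = 6823 km. Period T = 2π√(a³/μ) = 2π√(6823³/398600) = 5608.9 s = 93.48 min.
During one orbit Earth rotates (5608.9 / 86164) × 360° = 23.43°.
At the equator that is 23.43° × (2π·6371/360) km/° = 23.43 × 111.2 = 2606 km.

2610 km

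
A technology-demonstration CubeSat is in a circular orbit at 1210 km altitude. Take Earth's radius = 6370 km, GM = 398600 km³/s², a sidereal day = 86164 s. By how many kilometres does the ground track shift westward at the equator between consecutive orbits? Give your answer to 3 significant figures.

Semi-major axis a = 6370 + 1210 = 7580 km. Period T = 2π√(a³/μ) = 2π√(7580³/398600) = 6567.7 s = 109.46 min.
During one orbit Earth rotates (6567.7 / 86164) × 360° = 27.44°.
At the equator that is 27.44° × (2π·6370/360) km/° = 27.44 × 111.2 = 3051 km.

3050 km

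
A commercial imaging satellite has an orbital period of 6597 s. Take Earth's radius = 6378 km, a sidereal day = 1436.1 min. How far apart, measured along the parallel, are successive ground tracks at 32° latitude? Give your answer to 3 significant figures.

Node shift per orbit = (6597.0/86166) × 360° = 27.56°.
Equatorial spacing = 27.56 × 111.3 km/° = 3068 km.
At 32° latitude, spacing = 3068 × cos(32°) = 2602 km.

2600 km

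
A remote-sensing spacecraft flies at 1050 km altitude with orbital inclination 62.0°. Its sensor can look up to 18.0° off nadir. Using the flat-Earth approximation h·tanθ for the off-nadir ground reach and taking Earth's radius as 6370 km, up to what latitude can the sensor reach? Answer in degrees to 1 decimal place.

For a prograde orbit the ground track reaches latitude ±i = ±62.0°.
Sensor half-swath on the ground ≈ 1050·tan(18.0°) = 341 km = 3.07° of latitude.
Maximum observable latitude ≈ 62.0 + 3.07 = 65.1°.

65.1°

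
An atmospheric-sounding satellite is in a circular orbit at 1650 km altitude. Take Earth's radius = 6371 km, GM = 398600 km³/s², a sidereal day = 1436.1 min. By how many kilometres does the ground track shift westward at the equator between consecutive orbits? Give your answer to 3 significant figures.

Semi-major axis a = 6371 + 1650 = 8021 km. Period T = 2π√(a³/μ) = 2π√(8021³/398600) = 7149.1 s = 119.15 min.
During one orbit Earth rotates (7149.1 / 86166) × 360° = 29.87°.
At the equator that is 29.87° × (2π·6371/360) km/° = 29.87 × 111.2 = 3321 km.

3320 km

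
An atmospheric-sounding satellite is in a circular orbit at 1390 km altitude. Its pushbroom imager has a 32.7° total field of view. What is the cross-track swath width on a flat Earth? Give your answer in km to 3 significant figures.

Half-angle = 32.7°/2 = 16.35°.
Swath width ≈ 2h·tan(θ/2) = 2 × 1390 × tan(16.35°) = 815.6 km.

816 km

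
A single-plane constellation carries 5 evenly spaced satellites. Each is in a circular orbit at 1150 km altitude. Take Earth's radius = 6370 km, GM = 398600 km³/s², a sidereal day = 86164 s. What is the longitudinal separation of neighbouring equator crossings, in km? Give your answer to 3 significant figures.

Semi-major axis a = 6370 + 1150 = 7520 km. Period T = 2π√(a³/μ) = 2π√(7520³/398600) = 6489.9 s = 108.16 min.
Single-satellite node shift = (6489.9/86164) × 360° = 27.12°.
With 5 satellites evenly phased, successive equator crossings are 27.12/5 = 5.423° apart.
That is 5.423 × 111.2 = 603 km at the equator.

603 km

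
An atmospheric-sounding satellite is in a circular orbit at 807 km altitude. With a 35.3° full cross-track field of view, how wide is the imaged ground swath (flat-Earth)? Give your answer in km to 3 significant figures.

514 km

Half-angle = 35.3°/2 = 17.65°.
Swath width ≈ 2h·tan(θ/2) = 2 × 807 × tan(17.65°) = 513.5 km.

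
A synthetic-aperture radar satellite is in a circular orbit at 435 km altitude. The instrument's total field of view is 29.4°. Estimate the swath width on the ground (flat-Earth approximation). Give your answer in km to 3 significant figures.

228 km

Half-angle = 29.4°/2 = 14.7°.
Swath width ≈ 2h·tan(θ/2) = 2 × 435 × tan(14.7°) = 228.2 km.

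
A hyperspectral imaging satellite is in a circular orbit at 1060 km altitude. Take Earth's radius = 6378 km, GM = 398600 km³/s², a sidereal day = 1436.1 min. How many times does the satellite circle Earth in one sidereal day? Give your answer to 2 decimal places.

Semi-major axis a = 6378 + 1060 = 7438 km. Period T = 2π√(a³/μ) = 2π√(7438³/398600) = 6384.0 s = 106.40 min.
Orbits per sidereal day = 86166 / 6384.0 = 13.497.

13.50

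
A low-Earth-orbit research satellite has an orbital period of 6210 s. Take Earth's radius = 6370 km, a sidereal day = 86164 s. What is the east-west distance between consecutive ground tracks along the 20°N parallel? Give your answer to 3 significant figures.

Node shift per orbit = (6210.0/86164) × 360° = 25.95°.
Equatorial spacing = 25.95 × 111.2 km/° = 2885 km.
At 20° latitude, spacing = 2885 × cos(20°) = 2711 km.

2710 km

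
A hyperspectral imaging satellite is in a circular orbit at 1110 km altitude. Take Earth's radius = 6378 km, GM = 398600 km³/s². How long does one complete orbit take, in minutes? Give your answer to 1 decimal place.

107.5 min

Semi-major axis a = 6378 + 1110 = 7488 km. Period T = 2π√(a³/μ) = 2π√(7488³/398600) = 6448.5 s = 107.48 min.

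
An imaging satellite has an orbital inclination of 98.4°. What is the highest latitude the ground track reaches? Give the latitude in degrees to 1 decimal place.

81.6°

Retrograde orbit: the ground track reaches ±(180° − i) = ±(180 − 98.4) = ±81.6°.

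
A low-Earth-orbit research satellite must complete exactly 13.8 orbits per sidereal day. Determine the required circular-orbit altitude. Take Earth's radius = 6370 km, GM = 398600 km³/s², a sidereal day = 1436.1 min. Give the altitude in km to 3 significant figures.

959 km

Required period T = 86166 / 13.8 = 6243.9 s.
From T = 2π√(a³/μ): a = (μ T²/4π²)^(1/3) = (398600 × 6243.9² / 4π²)^(1/3) = 7329 km.
Altitude h = a − R = 7329 − 6370 = 959 km.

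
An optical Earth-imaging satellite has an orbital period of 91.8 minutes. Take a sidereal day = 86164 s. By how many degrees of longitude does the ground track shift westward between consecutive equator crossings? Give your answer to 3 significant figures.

23.0°

T = 91.8 min = 5508.0 s.
During one orbit Earth rotates (5508.0 / 86164) × 360° = 23.01°.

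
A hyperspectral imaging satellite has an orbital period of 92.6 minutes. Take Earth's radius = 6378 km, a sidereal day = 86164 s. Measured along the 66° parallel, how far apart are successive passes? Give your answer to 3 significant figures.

1050 km

T = 92.6 min = 5556.0 s.
Node shift per orbit = (5556.0/86164) × 360° = 23.21°.
Equatorial spacing = 23.21 × 111.3 km/° = 2584 km.
At 66° latitude, spacing = 2584 × cos(66°) = 1051 km.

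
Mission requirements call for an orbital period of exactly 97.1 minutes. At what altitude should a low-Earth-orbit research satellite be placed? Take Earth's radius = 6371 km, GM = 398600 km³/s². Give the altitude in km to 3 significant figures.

T = 97.1 min = 5826.0 s.
From T = 2π√(a³/μ): a = (μ T²/4π²)^(1/3) = (398600 × 5826.0² / 4π²)^(1/3) = 6998 km.
Altitude h = a − R = 6998 − 6371 = 627 km.

627 km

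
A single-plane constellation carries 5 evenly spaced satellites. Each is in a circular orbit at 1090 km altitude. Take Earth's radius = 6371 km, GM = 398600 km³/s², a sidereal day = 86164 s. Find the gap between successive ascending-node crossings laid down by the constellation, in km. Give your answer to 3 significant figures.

Semi-major axis a = 6371 + 1090 = 7461 km. Period T = 2π√(a³/μ) = 2π√(7461³/398600) = 6413.7 s = 106.89 min.
Single-satellite node shift = (6413.7/86164) × 360° = 26.80°.
With 5 satellites evenly phased, successive equator crossings are 26.80/5 = 5.359° apart.
That is 5.359 × 111.2 = 596 km at the equator.

596 km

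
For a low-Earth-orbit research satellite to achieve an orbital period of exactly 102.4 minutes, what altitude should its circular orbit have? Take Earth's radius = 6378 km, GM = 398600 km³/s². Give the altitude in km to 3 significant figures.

T = 102.4 min = 6144.0 s.
From T = 2π√(a³/μ): a = (μ T²/4π²)^(1/3) = (398600 × 6144.0² / 4π²)^(1/3) = 7250 km.
Altitude h = a − R = 7250 − 6378 = 872 km.

872 km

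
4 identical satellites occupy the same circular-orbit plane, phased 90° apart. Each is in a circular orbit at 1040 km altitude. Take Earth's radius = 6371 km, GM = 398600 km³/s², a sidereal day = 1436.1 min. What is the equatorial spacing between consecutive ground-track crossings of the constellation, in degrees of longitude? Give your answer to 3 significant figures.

6.63°

Semi-major axis a = 6371 + 1040 = 7411 km. Period T = 2π√(a³/μ) = 2π√(7411³/398600) = 6349.3 s = 105.82 min.
Single-satellite node shift = (6349.3/86166) × 360° = 26.53°.
With 4 satellites evenly phased, successive equator crossings are 26.53/4 = 6.632° apart.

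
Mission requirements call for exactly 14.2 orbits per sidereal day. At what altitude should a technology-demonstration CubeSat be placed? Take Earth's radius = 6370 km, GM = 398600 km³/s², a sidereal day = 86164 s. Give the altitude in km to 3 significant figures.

820 km

Required period T = 86164 / 14.2 = 6067.9 s.
From T = 2π√(a³/μ): a = (μ T²/4π²)^(1/3) = (398600 × 6067.9² / 4π²)^(1/3) = 7190 km.
Altitude h = a − R = 7190 − 6370 = 820 km.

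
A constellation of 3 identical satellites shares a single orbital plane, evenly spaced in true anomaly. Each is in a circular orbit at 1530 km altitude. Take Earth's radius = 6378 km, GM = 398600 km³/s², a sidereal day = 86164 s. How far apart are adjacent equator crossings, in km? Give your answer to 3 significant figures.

1080 km

Semi-major axis a = 6378 + 1530 = 7908 km. Period T = 2π√(a³/μ) = 2π√(7908³/398600) = 6998.6 s = 116.64 min.
Single-satellite node shift = (6998.6/86164) × 360° = 29.24°.
With 3 satellites evenly phased, successive equator crossings are 29.24/3 = 9.747° apart.
That is 9.747 × 111.3 = 1085 km at the equator.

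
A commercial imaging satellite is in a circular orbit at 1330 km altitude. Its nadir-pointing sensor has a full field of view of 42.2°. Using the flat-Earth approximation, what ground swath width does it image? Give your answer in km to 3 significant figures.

1030 km

Half-angle = 42.2°/2 = 21.1°.
Swath width ≈ 2h·tan(θ/2) = 2 × 1330 × tan(21.1°) = 1026.4 km.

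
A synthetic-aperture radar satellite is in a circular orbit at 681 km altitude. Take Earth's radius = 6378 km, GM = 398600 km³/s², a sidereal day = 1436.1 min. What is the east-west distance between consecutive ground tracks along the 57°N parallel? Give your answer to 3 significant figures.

Semi-major axis a = 6378 + 681 = 7059 km. Period T = 2π√(a³/μ) = 2π√(7059³/398600) = 5902.4 s = 98.37 min.
Node shift per orbit = (5902.4/86166) × 360° = 24.66°.
Equatorial spacing = 24.66 × 111.3 km/° = 2745 km.
At 57° latitude, spacing = 2745 × cos(57°) = 1495 km.

1500 km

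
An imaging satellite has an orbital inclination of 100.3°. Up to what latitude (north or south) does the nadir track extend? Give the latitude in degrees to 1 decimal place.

Retrograde orbit: the ground track reaches ±(180° − i) = ±(180 − 100.3) = ±79.7°.

79.7°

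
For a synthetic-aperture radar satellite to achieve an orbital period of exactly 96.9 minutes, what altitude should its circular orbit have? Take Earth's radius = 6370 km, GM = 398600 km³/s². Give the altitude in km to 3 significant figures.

T = 96.9 min = 5814.0 s.
From T = 2π√(a³/μ): a = (μ T²/4π²)^(1/3) = (398600 × 5814.0² / 4π²)^(1/3) = 6988 km.
Altitude h = a − R = 6988 − 6370 = 618 km.

618 km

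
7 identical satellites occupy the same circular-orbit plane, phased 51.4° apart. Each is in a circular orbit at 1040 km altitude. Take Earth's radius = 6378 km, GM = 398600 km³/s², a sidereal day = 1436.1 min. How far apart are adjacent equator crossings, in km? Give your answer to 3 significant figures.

422 km

Semi-major axis a = 6378 + 1040 = 7418 km. Period T = 2π√(a³/μ) = 2π√(7418³/398600) = 6358.3 s = 105.97 min.
Single-satellite node shift = (6358.3/86166) × 360° = 26.56°.
With 7 satellites evenly phased, successive equator crossings are 26.56/7 = 3.795° apart.
That is 3.795 × 111.3 = 422 km at the equator.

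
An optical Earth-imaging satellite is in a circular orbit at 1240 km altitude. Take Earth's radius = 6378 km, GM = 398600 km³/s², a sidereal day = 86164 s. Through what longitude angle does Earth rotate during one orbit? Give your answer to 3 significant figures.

Semi-major axis a = 6378 + 1240 = 7618 km. Period T = 2π√(a³/μ) = 2π√(7618³/398600) = 6617.2 s = 110.29 min.
During one orbit Earth rotates (6617.2 / 86164) × 360° = 27.65°.

27.6°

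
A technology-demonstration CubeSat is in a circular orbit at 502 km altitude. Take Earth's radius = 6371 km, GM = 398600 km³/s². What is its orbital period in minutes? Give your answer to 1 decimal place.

94.5 min

Semi-major axis a = 6371 + 502 = 6873 km. Period T = 2π√(a³/μ) = 2π√(6873³/398600) = 5670.6 s = 94.51 min.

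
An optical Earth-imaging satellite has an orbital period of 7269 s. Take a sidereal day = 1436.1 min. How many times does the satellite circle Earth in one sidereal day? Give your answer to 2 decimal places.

Orbits per sidereal day = 86166 / 7269.0 = 11.854.

11.85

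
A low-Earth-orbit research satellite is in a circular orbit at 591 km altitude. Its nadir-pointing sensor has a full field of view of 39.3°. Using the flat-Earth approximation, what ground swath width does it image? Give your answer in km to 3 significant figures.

422 km

Half-angle = 39.3°/2 = 19.65°.
Swath width ≈ 2h·tan(θ/2) = 2 × 591 × tan(19.65°) = 422.1 km.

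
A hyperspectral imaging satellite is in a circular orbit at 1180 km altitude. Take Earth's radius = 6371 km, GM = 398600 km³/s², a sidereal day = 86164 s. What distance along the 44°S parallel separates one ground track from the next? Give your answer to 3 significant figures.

Semi-major axis a = 6371 + 1180 = 7551 km. Period T = 2π√(a³/μ) = 2π√(7551³/398600) = 6530.1 s = 108.83 min.
Node shift per orbit = (6530.1/86164) × 360° = 27.28°.
Equatorial spacing = 27.28 × 111.2 km/° = 3034 km.
At 44° latitude, spacing = 3034 × cos(44°) = 2182 km.

2180 km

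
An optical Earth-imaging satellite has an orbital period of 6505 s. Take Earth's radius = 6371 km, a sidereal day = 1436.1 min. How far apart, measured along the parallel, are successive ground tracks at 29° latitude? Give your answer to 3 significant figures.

2640 km

Node shift per orbit = (6505.0/86166) × 360° = 27.18°.
Equatorial spacing = 27.18 × 111.2 km/° = 3022 km.
At 29° latitude, spacing = 3022 × cos(29°) = 2643 km.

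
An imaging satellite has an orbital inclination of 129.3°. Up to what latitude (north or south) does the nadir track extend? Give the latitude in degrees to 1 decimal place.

Retrograde orbit: the ground track reaches ±(180° − i) = ±(180 − 129.3) = ±50.7°.

50.7°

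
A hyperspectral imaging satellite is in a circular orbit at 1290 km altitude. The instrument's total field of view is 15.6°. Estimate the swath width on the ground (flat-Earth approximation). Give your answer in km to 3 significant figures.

353 km

Half-angle = 15.6°/2 = 7.8°.
Swath width ≈ 2h·tan(θ/2) = 2 × 1290 × tan(7.8°) = 353.4 km.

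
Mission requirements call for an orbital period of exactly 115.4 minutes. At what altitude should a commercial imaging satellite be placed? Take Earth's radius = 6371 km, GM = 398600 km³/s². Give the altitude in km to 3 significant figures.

T = 115.4 min = 6924.0 s.
From T = 2π√(a³/μ): a = (μ T²/4π²)^(1/3) = (398600 × 6924.0² / 4π²)^(1/3) = 7852 km.
Altitude h = a − R = 7852 − 6371 = 1481 km.

1480 km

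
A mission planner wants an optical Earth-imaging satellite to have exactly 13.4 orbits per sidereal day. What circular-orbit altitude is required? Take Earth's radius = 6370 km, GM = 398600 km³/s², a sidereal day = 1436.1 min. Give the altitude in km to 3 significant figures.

1100 km

Required period T = 86166 / 13.4 = 6430.3 s.
From T = 2π√(a³/μ): a = (μ T²/4π²)^(1/3) = (398600 × 6430.3² / 4π²)^(1/3) = 7474 km.
Altitude h = a − R = 7474 − 6370 = 1104 km.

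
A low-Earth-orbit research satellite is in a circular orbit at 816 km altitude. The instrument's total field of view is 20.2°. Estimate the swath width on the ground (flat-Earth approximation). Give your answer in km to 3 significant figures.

Half-angle = 20.2°/2 = 10.1°.
Swath width ≈ 2h·tan(θ/2) = 2 × 816 × tan(10.1°) = 290.7 km.

291 km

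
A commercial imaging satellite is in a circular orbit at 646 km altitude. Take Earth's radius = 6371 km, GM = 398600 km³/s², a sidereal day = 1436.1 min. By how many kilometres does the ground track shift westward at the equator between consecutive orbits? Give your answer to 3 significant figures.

2720 km

Semi-major axis a = 6371 + 646 = 7017 km. Period T = 2π√(a³/μ) = 2π√(7017³/398600) = 5849.8 s = 97.50 min.
During one orbit Earth rotates (5849.8 / 86166) × 360° = 24.44°.
At the equator that is 24.44° × (2π·6371/360) km/° = 24.44 × 111.2 = 2718 km.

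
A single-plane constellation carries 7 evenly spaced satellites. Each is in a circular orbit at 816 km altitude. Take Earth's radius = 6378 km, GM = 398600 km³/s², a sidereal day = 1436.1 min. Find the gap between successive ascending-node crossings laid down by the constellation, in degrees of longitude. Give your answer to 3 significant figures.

Semi-major axis a = 6378 + 816 = 7194 km. Period T = 2π√(a³/μ) = 2π√(7194³/398600) = 6072.5 s = 101.21 min.
Single-satellite node shift = (6072.5/86166) × 360° = 25.37°.
With 7 satellites evenly phased, successive equator crossings are 25.37/7 = 3.624° apart.

3.62°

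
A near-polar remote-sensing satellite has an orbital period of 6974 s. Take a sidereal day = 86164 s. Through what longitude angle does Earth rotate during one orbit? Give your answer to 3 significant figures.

29.1°

During one orbit Earth rotates (6974.0 / 86164) × 360° = 29.14°.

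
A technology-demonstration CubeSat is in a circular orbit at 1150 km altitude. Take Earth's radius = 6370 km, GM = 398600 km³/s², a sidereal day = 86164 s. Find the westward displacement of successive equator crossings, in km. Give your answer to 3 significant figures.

Semi-major axis a = 6370 + 1150 = 7520 km. Period T = 2π√(a³/μ) = 2π√(7520³/398600) = 6489.9 s = 108.16 min.
During one orbit Earth rotates (6489.9 / 86164) × 360° = 27.12°.
At the equator that is 27.12° × (2π·6370/360) km/° = 27.12 × 111.2 = 3015 km.

3010 km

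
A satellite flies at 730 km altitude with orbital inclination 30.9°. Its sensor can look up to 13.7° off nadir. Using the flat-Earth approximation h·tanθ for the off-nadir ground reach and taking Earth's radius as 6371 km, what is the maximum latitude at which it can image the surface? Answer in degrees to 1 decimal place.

32.5°

For a prograde orbit the ground track reaches latitude ±i = ±30.9°.
Sensor half-swath on the ground ≈ 730·tan(13.7°) = 178 km = 1.60° of latitude.
Maximum observable latitude ≈ 30.9 + 1.60 = 32.5°.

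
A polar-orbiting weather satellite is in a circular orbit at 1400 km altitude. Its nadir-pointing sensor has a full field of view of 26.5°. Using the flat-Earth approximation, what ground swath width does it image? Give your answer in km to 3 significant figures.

659 km

Half-angle = 26.5°/2 = 13.25°.
Swath width ≈ 2h·tan(θ/2) = 2 × 1400 × tan(13.25°) = 659.3 km.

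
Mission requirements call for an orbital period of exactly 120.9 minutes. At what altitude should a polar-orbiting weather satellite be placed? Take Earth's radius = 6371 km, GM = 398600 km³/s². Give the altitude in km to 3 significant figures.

1730 km

T = 120.9 min = 7254.0 s.
From T = 2π√(a³/μ): a = (μ T²/4π²)^(1/3) = (398600 × 7254.0² / 4π²)^(1/3) = 8099 km.
Altitude h = a − R = 8099 − 6371 = 1728 km.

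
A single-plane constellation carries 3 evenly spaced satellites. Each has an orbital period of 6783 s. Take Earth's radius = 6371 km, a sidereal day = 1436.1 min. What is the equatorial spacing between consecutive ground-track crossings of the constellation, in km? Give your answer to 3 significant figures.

Single-satellite node shift = (6783.0/86166) × 360° = 28.34°.
With 3 satellites evenly phased, successive equator crossings are 28.34/3 = 9.446° apart.
That is 9.446 × 111.2 = 1050 km at the equator.

1050 km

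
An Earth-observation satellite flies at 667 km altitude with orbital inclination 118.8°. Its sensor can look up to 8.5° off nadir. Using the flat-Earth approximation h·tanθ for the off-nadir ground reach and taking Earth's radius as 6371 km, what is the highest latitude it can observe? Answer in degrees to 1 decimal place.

Retrograde orbit: the ground track reaches ±(180° − i) = ±(180 − 118.8) = ±61.2°.
Sensor half-swath on the ground ≈ 667·tan(8.5°) = 100 km = 0.90° of latitude.
Maximum observable latitude ≈ 61.2 + 0.90 = 62.1°.

62.1°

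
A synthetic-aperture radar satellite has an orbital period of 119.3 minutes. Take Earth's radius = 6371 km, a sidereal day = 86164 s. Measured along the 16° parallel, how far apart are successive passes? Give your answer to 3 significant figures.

T = 119.3 min = 7158.0 s.
Node shift per orbit = (7158.0/86164) × 360° = 29.91°.
Equatorial spacing = 29.91 × 111.2 km/° = 3325 km.
At 16° latitude, spacing = 3325 × cos(16°) = 3197 km.

3200 km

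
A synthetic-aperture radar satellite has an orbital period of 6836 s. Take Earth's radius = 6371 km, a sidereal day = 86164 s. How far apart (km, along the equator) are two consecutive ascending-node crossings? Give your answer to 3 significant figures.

During one orbit Earth rotates (6836.0 / 86164) × 360° = 28.56°.
At the equator that is 28.56° × (2π·6371/360) km/° = 28.56 × 111.2 = 3176 km.

3180 km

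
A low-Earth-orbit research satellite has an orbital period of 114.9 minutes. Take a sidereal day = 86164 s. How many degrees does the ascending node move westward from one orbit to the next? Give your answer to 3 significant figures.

T = 114.9 min = 6894.0 s.
During one orbit Earth rotates (6894.0 / 86164) × 360° = 28.80°.

28.8°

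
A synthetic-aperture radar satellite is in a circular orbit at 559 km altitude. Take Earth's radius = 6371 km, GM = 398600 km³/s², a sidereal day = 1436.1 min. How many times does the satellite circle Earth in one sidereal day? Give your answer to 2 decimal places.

15.01

Semi-major axis a = 6371 + 559 = 6930 km. Period T = 2π√(a³/μ) = 2π√(6930³/398600) = 5741.3 s = 95.69 min.
Orbits per sidereal day = 86166 / 5741.3 = 15.008.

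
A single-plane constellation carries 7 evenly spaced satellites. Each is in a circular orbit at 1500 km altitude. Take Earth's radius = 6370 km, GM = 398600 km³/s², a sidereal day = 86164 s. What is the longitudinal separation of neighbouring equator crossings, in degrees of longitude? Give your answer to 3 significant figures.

Semi-major axis a = 6370 + 1500 = 7870 km. Period T = 2π√(a³/μ) = 2π√(7870³/398600) = 6948.2 s = 115.80 min.
Single-satellite node shift = (6948.2/86164) × 360° = 29.03°.
With 7 satellites evenly phased, successive equator crossings are 29.03/7 = 4.147° apart.

4.15°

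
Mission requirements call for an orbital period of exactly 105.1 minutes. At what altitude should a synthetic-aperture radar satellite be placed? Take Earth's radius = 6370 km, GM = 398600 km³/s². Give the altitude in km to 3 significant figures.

1010 km

T = 105.1 min = 6306.0 s.
From T = 2π√(a³/μ): a = (μ T²/4π²)^(1/3) = (398600 × 6306.0² / 4π²)^(1/3) = 7377 km.
Altitude h = a − R = 7377 − 6370 = 1007 km.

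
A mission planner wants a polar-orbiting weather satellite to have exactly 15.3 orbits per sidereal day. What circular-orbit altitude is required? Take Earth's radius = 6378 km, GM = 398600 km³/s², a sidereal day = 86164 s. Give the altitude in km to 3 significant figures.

463 km

Required period T = 86164 / 15.3 = 5631.6 s.
From T = 2π√(a³/μ): a = (μ T²/4π²)^(1/3) = (398600 × 5631.6² / 4π²)^(1/3) = 6841 km.
Altitude h = a − R = 6841 − 6378 = 463 km.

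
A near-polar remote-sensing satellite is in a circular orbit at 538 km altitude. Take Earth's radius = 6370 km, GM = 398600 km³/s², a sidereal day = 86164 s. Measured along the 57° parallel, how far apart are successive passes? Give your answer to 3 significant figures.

1450 km

Semi-major axis a = 6370 + 538 = 6908 km. Period T = 2π√(a³/μ) = 2π√(6908³/398600) = 5714.0 s = 95.23 min.
Node shift per orbit = (5714.0/86164) × 360° = 23.87°.
Equatorial spacing = 23.87 × 111.2 km/° = 2654 km.
At 57° latitude, spacing = 2654 × cos(57°) = 1446 km.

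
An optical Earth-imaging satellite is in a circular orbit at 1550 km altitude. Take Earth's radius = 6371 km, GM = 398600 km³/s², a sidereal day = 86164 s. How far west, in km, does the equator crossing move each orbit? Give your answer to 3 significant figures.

Semi-major axis a = 6371 + 1550 = 7921 km. Period T = 2π√(a³/μ) = 2π√(7921³/398600) = 7015.9 s = 116.93 min.
During one orbit Earth rotates (7015.9 / 86164) × 360° = 29.31°.
At the equator that is 29.31° × (2π·6371/360) km/° = 29.31 × 111.2 = 3259 km.

3260 km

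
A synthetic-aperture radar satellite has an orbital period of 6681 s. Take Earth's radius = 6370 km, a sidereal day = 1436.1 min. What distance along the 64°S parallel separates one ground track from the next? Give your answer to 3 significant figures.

Node shift per orbit = (6681.0/86166) × 360° = 27.91°.
Equatorial spacing = 27.91 × 111.2 km/° = 3103 km.
At 64° latitude, spacing = 3103 × cos(64°) = 1360 km.

1360 km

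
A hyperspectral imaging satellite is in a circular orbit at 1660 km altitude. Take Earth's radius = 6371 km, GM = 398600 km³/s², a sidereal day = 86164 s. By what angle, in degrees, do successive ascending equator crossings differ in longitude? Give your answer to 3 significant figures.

29.9°

Semi-major axis a = 6371 + 1660 = 8031 km. Period T = 2π√(a³/μ) = 2π√(8031³/398600) = 7162.5 s = 119.38 min.
During one orbit Earth rotates (7162.5 / 86164) × 360° = 29.93°.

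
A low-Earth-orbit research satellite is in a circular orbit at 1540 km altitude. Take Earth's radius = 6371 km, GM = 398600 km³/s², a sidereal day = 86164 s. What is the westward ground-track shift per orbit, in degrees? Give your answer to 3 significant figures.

Semi-major axis a = 6371 + 1540 = 7911 km. Period T = 2π√(a³/μ) = 2π√(7911³/398600) = 7002.6 s = 116.71 min.
During one orbit Earth rotates (7002.6 / 86164) × 360° = 29.26°.

29.3°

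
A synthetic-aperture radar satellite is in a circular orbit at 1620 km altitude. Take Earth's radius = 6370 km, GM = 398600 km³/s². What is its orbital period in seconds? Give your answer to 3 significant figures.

Semi-major axis a = 6370 + 1620 = 7990 km. Period T = 2π√(a³/μ) = 2π√(7990³/398600) = 7107.7 s = 118.46 min.

7110 seconds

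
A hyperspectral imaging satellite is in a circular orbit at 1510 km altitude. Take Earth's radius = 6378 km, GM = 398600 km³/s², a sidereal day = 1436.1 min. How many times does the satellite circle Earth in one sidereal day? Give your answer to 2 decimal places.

Semi-major axis a = 6378 + 1510 = 7888 km. Period T = 2π√(a³/μ) = 2π√(7888³/398600) = 6972.1 s = 116.20 min.
Orbits per sidereal day = 86166 / 6972.1 = 12.359.

12.36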